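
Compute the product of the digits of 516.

5×1×6 = 30

30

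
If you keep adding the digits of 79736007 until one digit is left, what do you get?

7+9+7+3+6+0+0+7 = 39
3+9 = 12
1+2 = 3

3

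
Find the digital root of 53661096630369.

9

5+3+6+6+1+0+9+6+6+3+0+3+6+9 = 63
6+3 = 9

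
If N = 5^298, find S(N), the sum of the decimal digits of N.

967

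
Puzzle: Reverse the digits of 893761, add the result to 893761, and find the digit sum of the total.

23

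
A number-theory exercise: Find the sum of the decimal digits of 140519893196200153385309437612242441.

1+4+0+5+1+9+8+9+3+1+9+6+2+0+0+1+5+3+3+8+5+3+0+9+4+3+7+6+1+2+2+4+2+4+4+1 = 135

135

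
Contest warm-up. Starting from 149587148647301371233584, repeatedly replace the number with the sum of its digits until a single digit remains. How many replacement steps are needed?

2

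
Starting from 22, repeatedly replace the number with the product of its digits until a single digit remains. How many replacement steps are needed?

22 → 4 (1 step)

1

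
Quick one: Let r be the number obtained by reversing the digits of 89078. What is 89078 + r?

176176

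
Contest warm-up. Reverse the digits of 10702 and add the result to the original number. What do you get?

Reverse of 10702 is 20701.
10702 + 20701 = 31403

31403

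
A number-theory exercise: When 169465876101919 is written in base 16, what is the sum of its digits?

94

169465876101919 in base 16 is 9A20D958BB1F.
Digit sum: 9+10+2+0+13+9+5+8+11+11+1+15 = 94.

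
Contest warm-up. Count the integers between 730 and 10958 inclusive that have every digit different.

The integers in [730, 10958] that have every digit different: 730, 731, 732, 734, 735, 736, …, 10957, 10958.
5046 qualify.

5046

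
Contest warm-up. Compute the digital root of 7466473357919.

8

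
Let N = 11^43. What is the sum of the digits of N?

164

11^43 = 602400691612421918536387328824478011400331731
Sum of its 45 digits: 164.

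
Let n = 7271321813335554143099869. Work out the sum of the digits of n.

7+2+7+1+3+2+1+8+1+3+3+3+5+5+5+4+1+4+3+0+9+9+8+6+9 = 109

109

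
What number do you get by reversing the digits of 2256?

6522

Reversing 2256 gives 6522.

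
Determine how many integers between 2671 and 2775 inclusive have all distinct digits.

The integers in [2671, 2775] that have all distinct digits: 2671, 2673, 2674, 2675, 2678, 2679, …, 2768, 2769.
62 qualify.

62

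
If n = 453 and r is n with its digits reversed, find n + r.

807

Reverse of 453 is 354.
453 + 354 = 807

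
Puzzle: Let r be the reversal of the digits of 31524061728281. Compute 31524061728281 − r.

Reverse of 31524061728281 is 18282716042513.
31524061728281 − 18282716042513 = 13241345685768

13241345685768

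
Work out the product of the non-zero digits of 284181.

512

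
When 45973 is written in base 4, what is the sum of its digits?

13

45973 in base 4 is 23032111.
Digit sum: 2+3+0+3+2+1+1+1 = 13.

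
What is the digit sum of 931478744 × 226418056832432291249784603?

931478744 × 226418056832432291249784603 = 210903607197194649118391552272978632
Sum of its 36 digits: 159.

159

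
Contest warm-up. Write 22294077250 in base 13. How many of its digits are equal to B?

22294077250 in base 13 is 2143A57CB3.
The digit B appears 1 time.

1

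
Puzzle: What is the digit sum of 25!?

25! = 15511210043330985984000000
Sum of its 26 digits: 72.

72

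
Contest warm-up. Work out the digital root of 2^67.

2

The digital root of n equals n mod 9 (or 9 when 9 | n), so we need 2^67 mod 9.
2^67 ≡ 2 (mod 9), so the digital root is 2.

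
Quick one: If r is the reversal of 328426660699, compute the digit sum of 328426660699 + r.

50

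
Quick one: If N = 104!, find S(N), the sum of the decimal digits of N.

104! = 10299016745145627623848583864765044283053772454999072182325491776887871732475287174542709871683888003235965704141638377695179741979175588724736000000000000000000000000
Sum of its 167 digits: 702.

702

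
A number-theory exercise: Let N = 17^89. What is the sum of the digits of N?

17^89 = 32355938604243814834953228930022671958573652447416130728419673568773613853135920674790271577278638959930577297
Sum of its 110 digits: 521.

521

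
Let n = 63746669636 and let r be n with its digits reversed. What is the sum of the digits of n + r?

43

Reversal of 63746669636 is 63696664736; 63746669636 + 63696664736 = 127443334372.
Digit sum of 127443334372: 1+2+7+4+4+3+3+3+4+3+7+2 = 43.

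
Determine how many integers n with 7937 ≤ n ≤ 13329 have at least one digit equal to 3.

1694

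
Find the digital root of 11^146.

The digital root of n equals n mod 9 (or 9 when 9 | n), so we need 11^146 mod 9.
11^146 ≡ 4 (mod 9), so the digital root is 4.

4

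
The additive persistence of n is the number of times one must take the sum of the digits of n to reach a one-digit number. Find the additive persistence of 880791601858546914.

880791601858546914 → 90 → 9 (2 steps)

2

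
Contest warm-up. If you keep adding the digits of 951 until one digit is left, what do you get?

6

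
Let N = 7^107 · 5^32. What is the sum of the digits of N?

7^107 · 5^32 = 62019808408010333554491988795532375878276622249640336180136142366107268252963541199392721592448651790618896484375
Sum of its 113 digits: 514.

514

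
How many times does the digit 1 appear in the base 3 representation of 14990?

2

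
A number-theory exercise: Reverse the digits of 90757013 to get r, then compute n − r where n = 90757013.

59681304

Reverse of 90757013 is 31075709.
90757013 − 31075709 = 59681304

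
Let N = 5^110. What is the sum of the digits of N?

349

5^110 = 77037197775489434122239117703397092741524065928615527809597551822662353515625
Sum of its 77 digits: 349.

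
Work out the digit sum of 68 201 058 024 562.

49

6+8+2+0+1+0+5+8+0+2+4+5+6+2 = 49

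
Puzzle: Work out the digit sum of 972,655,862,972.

68

9+7+2+6+5+5+8+6+2+9+7+2 = 68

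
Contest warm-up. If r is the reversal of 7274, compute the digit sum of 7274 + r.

Reversal of 7274 is 4727; 7274 + 4727 = 12001.
Digit sum of 12001: 1+2+0+0+1 = 4.

4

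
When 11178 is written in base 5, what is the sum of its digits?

14

11178 in base 5 is 324203.
Digit sum: 3+2+4+2+0+3 = 14.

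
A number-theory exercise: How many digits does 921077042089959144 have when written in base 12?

921077042089959144 in base 12 is 4B948B0559681B660, which has 17 digits.

17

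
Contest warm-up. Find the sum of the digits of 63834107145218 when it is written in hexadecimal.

63834107145218 in base 16 is 3A0E8947EC02.
Digit sum: 3+10+0+14+8+9+4+7+14+12+0+2 = 83.

83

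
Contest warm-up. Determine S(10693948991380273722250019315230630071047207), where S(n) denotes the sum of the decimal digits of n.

161

1+0+6+9+3+9+4+8+9+9+1+3+8+0+2+7+3+7+2+2+2+5+0+0+1+9+3+1+5+2+3+0+6+3+0+0+7+1+0+4+7+2+0+7 = 161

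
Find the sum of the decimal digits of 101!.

101! = 9425947759838359420851623124482936749562312794702543768327889353416977599316221476503087861591808346911623490003549599583369706302603264000000000000000000000000
Sum of its 160 digits: 639.

639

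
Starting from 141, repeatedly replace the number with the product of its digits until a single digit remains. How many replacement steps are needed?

141 → 4 (1 step)

1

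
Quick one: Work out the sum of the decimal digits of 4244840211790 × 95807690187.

114

4244840211790 × 95807690187 = 406688335904495784704730
Sum of its 24 digits: 114.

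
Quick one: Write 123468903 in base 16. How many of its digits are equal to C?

1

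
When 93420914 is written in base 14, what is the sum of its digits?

93420914 in base 14 is C59B746.
Digit sum: 12+5+9+11+7+4+6 = 54.

54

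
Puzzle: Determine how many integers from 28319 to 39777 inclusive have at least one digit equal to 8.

4260

The integers in [28319, 39777] that have at least one digit equal to 8: 28319, 28320, 28321, 28322, 28323, 28324, …, 39758, 39768.
4260 qualify.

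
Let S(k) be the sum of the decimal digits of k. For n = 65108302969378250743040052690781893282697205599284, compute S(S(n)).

12

First digit sum: 228.
2+2+8 = 12.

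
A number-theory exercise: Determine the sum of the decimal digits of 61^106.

862

61^106 = 1757771874278842582973033355810974608526532171846368371540493324526066784588404275205896329964759941802226884018089952305299071919082192068719183633544273620742801611477847911119365506760361
Sum of its 190 digits: 862.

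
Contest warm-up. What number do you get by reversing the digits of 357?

753

Reversing 357 gives 753.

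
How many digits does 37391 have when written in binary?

37391 in base 2 is 1001001000001111, which has 16 digits.

16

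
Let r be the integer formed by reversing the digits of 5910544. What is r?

4450195

Reversing 5910544 gives 4450195.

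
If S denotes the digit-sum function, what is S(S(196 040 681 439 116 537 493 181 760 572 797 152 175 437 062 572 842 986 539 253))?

First digit sum: 271.
2+7+1 = 10.

10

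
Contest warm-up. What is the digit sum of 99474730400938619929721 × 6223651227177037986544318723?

245

99474730400938619929721 × 6223651227177037986544318723 = 619096027932906649859515859422252454983434084466283
Sum of its 51 digits: 245.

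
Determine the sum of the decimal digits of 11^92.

11^92 = 642875736033641180657139984421248997668742784677928339864140154386931382122316064755913516349521
Sum of its 96 digits: 445.

445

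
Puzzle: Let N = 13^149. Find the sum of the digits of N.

772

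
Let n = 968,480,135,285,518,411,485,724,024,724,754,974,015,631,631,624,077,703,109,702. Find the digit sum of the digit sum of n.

11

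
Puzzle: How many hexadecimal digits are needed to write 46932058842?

9

46932058842 in base 16 is AED5E62DA, which has 9 digits.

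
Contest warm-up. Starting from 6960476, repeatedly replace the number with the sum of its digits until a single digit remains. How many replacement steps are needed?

3

6960476 → 38 → 11 → 2 (3 steps)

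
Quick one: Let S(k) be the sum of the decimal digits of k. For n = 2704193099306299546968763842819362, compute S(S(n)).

8

First digit sum: 170.
1+7+0 = 8.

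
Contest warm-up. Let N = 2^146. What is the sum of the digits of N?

2^146 = 89202980794122492566142873090593446023921664
Sum of its 44 digits: 193.

193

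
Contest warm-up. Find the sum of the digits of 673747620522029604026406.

90

6+7+3+7+4+7+6+2+0+5+2+2+0+2+9+6+0+4+0+2+6+4+0+6 = 90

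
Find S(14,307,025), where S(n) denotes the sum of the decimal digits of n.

22

1+4+3+0+7+0+2+5 = 22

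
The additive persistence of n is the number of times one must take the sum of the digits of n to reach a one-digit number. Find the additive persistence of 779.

2

779 → 23 → 5 (2 steps)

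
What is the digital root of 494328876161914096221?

3

4+9+4+3+2+8+8+7+6+1+6+1+9+1+4+0+9+6+2+2+1 = 93
9+3 = 12
1+2 = 3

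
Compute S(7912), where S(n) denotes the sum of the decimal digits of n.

19

7+9+1+2 = 19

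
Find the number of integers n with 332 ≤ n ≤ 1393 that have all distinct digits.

643

The integers in [332, 1393] that have all distinct digits: 340, 341, 342, 345, 346, 347, …, 1390, 1392.
643 qualify.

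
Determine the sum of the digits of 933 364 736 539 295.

77

9+3+3+3+6+4+7+3+6+5+3+9+2+9+5 = 77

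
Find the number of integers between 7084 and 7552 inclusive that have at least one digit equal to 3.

172

The integers in [7084, 7552] that have at least one digit equal to 3: 7093, 7103, 7113, 7123, 7130, 7131, …, 7539, 7543.
172 qualify.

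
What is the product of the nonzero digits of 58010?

40

5×8×1 = 40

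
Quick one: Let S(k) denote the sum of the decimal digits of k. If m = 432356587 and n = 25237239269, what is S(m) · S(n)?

2150

S(432356587) = 4+3+2+3+5+6+5+8+7 = 43.
S(25237239269) = 2+5+2+3+7+2+3+9+2+6+9 = 50.
43 · 50 = 2150.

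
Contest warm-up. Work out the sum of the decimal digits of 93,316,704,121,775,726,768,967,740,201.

9+3+3+1+6+7+0+4+1+2+1+7+7+5+7+2+6+7+6+8+9+6+7+7+4+0+2+0+1 = 128

128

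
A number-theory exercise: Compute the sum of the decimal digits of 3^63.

153

3^63 = 1144561273430837494885949696427
Sum of its 31 digits: 153.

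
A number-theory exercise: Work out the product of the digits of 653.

90

6×5×3 = 90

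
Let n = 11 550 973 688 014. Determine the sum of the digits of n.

1+1+5+5+0+9+7+3+6+8+8+0+1+4 = 58

58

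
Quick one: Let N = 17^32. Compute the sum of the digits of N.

172

17^32 = 2367911594760467245844106297320951247361
Sum of its 40 digits: 172.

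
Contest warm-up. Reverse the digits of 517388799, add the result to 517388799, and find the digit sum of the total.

Reversal of 517388799 is 997883715; 517388799 + 997883715 = 1515272514.
Digit sum of 1515272514: 1+5+1+5+2+7+2+5+1+4 = 33.

33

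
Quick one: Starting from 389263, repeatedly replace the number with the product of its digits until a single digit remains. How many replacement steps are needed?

3

389263 → 7776 → 2058 → 0 (3 steps)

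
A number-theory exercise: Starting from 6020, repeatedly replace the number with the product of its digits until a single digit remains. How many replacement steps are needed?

1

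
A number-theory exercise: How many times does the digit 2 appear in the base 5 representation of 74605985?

3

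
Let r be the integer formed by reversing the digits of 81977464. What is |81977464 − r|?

35499546

Reverse of 81977464 is 46477918.
|81977464 − 46477918| = 35499546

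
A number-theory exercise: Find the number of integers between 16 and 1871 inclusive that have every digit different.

The integers in [16, 1871] that have every digit different: 16, 17, 18, 19, 20, 21, …, 1869, 1870.
1159 qualify.

1159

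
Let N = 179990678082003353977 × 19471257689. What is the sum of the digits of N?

155

179990678082003353977 × 19471257689 = 3504644874552531578648449979153
Sum of its 31 digits: 155.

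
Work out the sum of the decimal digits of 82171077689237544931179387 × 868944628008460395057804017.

82171077689237544931179387 × 868944628008460395057804017 = 71402116535728817863433413288588069194118022116197579
Sum of its 53 digits: 231.

231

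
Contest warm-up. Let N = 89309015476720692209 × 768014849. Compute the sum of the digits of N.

89309015476720692209 × 768014849 = 68590650035692305442070611441
Sum of its 29 digits: 106.

106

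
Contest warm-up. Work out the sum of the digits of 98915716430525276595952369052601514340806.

178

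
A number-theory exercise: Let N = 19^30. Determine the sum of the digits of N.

163

19^30 = 230466617897195215045509519405933293401
Sum of its 39 digits: 163.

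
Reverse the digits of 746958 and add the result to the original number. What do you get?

1606605

Reverse of 746958 is 859647.
746958 + 859647 = 1606605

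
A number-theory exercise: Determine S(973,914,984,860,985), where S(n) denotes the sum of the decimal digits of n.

9+7+3+9+1+4+9+8+4+8+6+0+9+8+5 = 90

90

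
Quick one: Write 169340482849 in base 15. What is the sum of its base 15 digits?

55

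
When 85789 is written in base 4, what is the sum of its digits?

85789 in base 4 is 110330131.
Digit sum: 1+1+0+3+3+0+1+3+1 = 13.

13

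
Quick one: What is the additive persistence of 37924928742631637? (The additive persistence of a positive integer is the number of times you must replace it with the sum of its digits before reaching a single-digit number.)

37924928742631637 → 83 → 11 → 2 (3 steps)

3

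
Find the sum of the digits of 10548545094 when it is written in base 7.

10548545094 in base 7 is 522255103533.
Digit sum: 5+2+2+2+5+5+1+0+3+5+3+3 = 36.

36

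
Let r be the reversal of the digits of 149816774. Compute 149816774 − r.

-327802167

Reverse of 149816774 is 477618941.
149816774 − 477618941 = -327802167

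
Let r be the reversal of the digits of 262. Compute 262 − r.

0

Reverse of 262 is 262.
262 − 262 = 0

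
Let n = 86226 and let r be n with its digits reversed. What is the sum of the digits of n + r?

Reversal of 86226 is 62268; 86226 + 62268 = 148494.
Digit sum of 148494: 1+4+8+4+9+4 = 30.

30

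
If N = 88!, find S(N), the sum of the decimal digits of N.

531

88! = 185482642257398439114796845645546284380220968949399346684421580986889562184028199319100141244804501828416633516851200000000000000000000
Sum of its 135 digits: 531.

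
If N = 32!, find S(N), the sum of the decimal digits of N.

32! = 263130836933693530167218012160000000
Sum of its 36 digits: 108.

108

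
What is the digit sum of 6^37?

6^37 = 61886548790943213277031694336
Sum of its 29 digits: 135.

135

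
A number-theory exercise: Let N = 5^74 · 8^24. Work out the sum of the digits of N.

5^74 · 8^24 = 25000000000000000000000000000000000000000000000000000000000000000000000000
Sum of its 74 digits: 7.

7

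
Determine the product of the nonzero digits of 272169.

1512

2×7×2×1×6×9 = 1512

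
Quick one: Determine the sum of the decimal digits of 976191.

9+7+6+1+9+1 = 33

33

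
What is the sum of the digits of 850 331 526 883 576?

70

8+5+0+3+3+1+5+2+6+8+8+3+5+7+6 = 70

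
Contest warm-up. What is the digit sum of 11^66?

11^66 = 539407797827634189900210968137750826278309533633974732577186113975161
Sum of its 69 digits: 325.

325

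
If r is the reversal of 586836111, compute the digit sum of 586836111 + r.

Reversal of 586836111 is 111638685; 586836111 + 111638685 = 698474796.
Digit sum of 698474796: 6+9+8+4+7+4+7+9+6 = 60.

60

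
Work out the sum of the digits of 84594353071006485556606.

100

8+4+5+9+4+3+5+3+0+7+1+0+0+6+4+8+5+5+5+6+6+0+6 = 100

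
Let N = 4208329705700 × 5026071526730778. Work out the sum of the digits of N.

4208329705700 × 5026071526730778 = 21151366108914084663872034600
Sum of its 29 digits: 105.

105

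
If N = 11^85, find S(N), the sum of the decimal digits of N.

407

11^85 = 32989690295920386835890134305346271024600891770176817346352641662914097799127234258677851
Sum of its 89 digits: 407.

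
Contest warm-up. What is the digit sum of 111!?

693

111! = 1762952551090244663872161047107075788761409536026565516041574063347346955087248316436555574598462315773196047662837978913145847497199871623320096254145331200000000000000000000000000
Sum of its 181 digits: 693.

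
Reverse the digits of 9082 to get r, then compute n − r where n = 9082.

Reverse of 9082 is 2809.
9082 − 2809 = 6273

6273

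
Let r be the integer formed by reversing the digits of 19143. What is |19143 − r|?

15048

Reverse of 19143 is 34191.
|19143 − 34191| = 15048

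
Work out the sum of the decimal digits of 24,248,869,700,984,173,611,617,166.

2+4+2+4+8+8+6+9+7+0+0+9+8+4+1+7+3+6+1+1+6+1+7+1+6+6 = 117

117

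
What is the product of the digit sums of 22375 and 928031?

437

S(22375) = 2+2+3+7+5 = 19.
S(928031) = 9+2+8+0+3+1 = 23.
19 · 23 = 437.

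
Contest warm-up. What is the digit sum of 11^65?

338

11^65 = 49037072529784926354564633467068256934391775784906793870653283088651
Sum of its 68 digits: 338.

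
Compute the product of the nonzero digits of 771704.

1372

7×7×1×7×4 = 1372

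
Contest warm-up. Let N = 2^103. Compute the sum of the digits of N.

110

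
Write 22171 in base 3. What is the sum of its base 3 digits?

22171 in base 3 is 1010102011.
Digit sum: 1+0+1+0+1+0+2+0+1+1 = 7.

7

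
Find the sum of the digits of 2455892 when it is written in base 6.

2455892 in base 6 is 124345512.
Digit sum: 1+2+4+3+4+5+5+1+2 = 27.

27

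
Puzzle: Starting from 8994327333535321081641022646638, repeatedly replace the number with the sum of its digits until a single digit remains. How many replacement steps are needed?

3

8994327333535321081641022646638 → 127 → 10 → 1 (3 steps)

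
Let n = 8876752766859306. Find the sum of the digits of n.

93

8+8+7+6+7+5+2+7+6+6+8+5+9+3+0+6 = 93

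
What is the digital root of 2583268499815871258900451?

3

2+5+8+3+2+6+8+4+9+9+8+1+5+8+7+1+2+5+8+9+0+0+4+5+1 = 120
1+2+0 = 3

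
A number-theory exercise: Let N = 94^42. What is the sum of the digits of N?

94^42 = 74365217278331100362076381405320344713153979199298426042875138716610000564084801536
Sum of its 83 digits: 325.

325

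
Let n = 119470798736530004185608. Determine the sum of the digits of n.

1+1+9+4+7+0+7+9+8+7+3+6+5+3+0+0+0+4+1+8+5+6+0+8 = 102

102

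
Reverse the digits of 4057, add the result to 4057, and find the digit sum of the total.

14

Reversal of 4057 is 7504; 4057 + 7504 = 11561.
Digit sum of 11561: 1+1+5+6+1 = 14.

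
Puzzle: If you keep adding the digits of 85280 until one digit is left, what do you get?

8+5+2+8+0 = 23
2+3 = 5

5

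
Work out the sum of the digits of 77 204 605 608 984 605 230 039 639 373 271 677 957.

7+7+2+0+4+6+0+5+6+0+8+9+8+4+6+0+5+2+3+0+0+3+9+6+3+9+3+7+3+2+7+1+6+7+7+9+5+7 = 176

176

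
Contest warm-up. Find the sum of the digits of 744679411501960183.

7+4+4+6+7+9+4+1+1+5+0+1+9+6+0+1+8+3 = 76

76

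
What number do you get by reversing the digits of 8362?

2638

Reversing 8362 gives 2638.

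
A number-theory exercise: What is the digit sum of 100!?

648

100! = 93326215443944152681699238856266700490715968264381621468592963895217599993229915608941463976156518286253697920827223758251185210916864000000000000000000000000
Sum of its 158 digits: 648.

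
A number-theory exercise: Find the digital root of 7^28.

7

The digital root of n equals n mod 9 (or 9 when 9 | n), so we need 7^28 mod 9.
7^28 ≡ 7 (mod 9), so the digital root is 7.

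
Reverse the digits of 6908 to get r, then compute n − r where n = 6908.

Reverse of 6908 is 8096.
6908 − 8096 = -1188

-1188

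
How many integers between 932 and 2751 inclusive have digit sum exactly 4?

16

The integers in [932, 2751] that have digit sum exactly 4: 1003, 1012, 1021, 1030, 1102, 1111, …, 2110, 2200.
16 qualify.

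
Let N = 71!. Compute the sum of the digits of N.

423

71! = 850478588567862317521167644239926010288584608120796235886430763388588680378079017697280000000000000000
Sum of its 102 digits: 423.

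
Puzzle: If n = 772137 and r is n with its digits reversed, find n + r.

1503414

Reverse of 772137 is 731277.
772137 + 731277 = 1503414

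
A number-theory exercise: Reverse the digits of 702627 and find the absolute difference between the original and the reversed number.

Reverse of 702627 is 726207.
|702627 − 726207| = 23580

23580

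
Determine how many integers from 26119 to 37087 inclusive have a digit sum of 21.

The integers in [26119, 37087] that have a digit sum of 21: 26139, 26148, 26157, 26166, 26175, 26184, …, 37074, 37083.
764 qualify.

764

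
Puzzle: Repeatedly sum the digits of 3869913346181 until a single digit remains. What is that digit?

8

3+8+6+9+9+1+3+3+4+6+1+8+1 = 62
6+2 = 8
(Equivalently, 3869913346181 mod 9 = 8.)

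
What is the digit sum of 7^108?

7^108 = 18646113417161314493261616803956698971446415858248583415929120740302154318206422517221824801
Sum of its 92 digits: 370.

370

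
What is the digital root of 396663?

6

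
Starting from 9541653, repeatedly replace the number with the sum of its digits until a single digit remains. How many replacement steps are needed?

2

9541653 → 33 → 6 (2 steps)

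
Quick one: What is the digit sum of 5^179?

542

5^179 = 130506089359970490534205882185130951114023285161379330955172729109394464891949724544457922537077365632285363972187042236328125
Sum of its 126 digits: 542.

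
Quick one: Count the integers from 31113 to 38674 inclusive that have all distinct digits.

2218

The integers in [31113, 38674] that have all distinct digits: 31204, 31205, 31206, 31207, 31208, 31209, …, 38672, 38674.
2218 qualify.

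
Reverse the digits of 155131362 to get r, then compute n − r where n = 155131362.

Reverse of 155131362 is 263131551.
155131362 − 263131551 = -108000189

-108000189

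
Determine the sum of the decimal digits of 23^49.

266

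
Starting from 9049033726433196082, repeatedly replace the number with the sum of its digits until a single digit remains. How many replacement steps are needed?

9049033726433196082 → 79 → 16 → 7 (3 steps)

3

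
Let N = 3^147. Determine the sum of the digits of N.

3^147 = 13703277223523221219433362313025801636536040755174924956117940937101787
Sum of its 71 digits: 270.

270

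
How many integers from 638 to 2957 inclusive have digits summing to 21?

99

The integers in [638, 2957] that have digits summing to 21: 669, 678, 687, 696, 759, 768, …, 2946, 2955.
99 qualify.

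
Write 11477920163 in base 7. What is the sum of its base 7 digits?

11477920163 in base 7 is 554301466043.
Digit sum: 5+5+4+3+0+1+4+6+6+0+4+3 = 41.

41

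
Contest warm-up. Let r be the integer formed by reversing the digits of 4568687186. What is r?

6817868654

Reversing 4568687186 gives 6817868654.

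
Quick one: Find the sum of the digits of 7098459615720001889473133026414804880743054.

178

7+0+9+8+4+5+9+6+1+5+7+2+0+0+0+1+8+8+9+4+7+3+1+3+3+0+2+6+4+1+4+8+0+4+8+8+0+7+4+3+0+5+4 = 178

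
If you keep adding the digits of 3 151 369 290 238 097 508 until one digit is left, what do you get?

9

3+1+5+1+3+6+9+2+9+0+2+3+8+0+9+7+5+0+8 = 81
8+1 = 9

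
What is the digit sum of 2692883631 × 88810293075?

99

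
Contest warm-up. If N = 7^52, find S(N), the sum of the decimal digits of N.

7^52 = 88124787089723195184393736687912818113311201
Sum of its 44 digits: 196.

196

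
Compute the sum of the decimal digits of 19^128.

721

19^128 = 47913833785768504931539100806813606725215752967902333327106257800233702202700834294096866349571611959343693375577669086602318905371571733409819659324637792472240641
Sum of its 164 digits: 721.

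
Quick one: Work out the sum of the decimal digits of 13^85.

13^85 = 48437859827578790528878694155800583071043975170317860027824590673724675547421920960052829364893
Sum of its 95 digits: 454.

454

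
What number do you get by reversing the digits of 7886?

Reversing 7886 gives 6887.

6887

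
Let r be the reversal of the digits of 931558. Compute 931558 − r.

76419

Reverse of 931558 is 855139.
931558 − 855139 = 76419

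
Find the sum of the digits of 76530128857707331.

73

7+6+5+3+0+1+2+8+8+5+7+7+0+7+3+3+1 = 73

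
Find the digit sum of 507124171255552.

52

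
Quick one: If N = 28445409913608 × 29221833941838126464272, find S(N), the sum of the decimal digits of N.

162

28445409913608 × 29221833941838126464272 = 831227044902968983004787970018613376
Sum of its 36 digits: 162.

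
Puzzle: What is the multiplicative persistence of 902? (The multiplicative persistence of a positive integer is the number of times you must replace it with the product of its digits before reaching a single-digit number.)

1

902 → 0 (1 step)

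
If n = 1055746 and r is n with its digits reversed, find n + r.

7531247

Reverse of 1055746 is 6475501.
1055746 + 6475501 = 7531247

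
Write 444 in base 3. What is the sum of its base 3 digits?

6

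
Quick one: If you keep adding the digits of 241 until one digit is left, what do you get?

7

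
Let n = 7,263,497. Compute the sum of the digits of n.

38

7+2+6+3+4+9+7 = 38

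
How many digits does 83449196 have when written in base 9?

9

83449196 in base 9 is 184018688, which has 9 digits.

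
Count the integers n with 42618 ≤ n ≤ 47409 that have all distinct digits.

The integers in [42618, 47409] that have all distinct digits: 42618, 42619, 42630, 42631, 42635, 42637, …, 47396, 47398.
1334 qualify.

1334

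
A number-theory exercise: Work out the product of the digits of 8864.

8×8×6×4 = 1536

1536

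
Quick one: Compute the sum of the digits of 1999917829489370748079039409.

155

1+9+9+9+9+1+7+8+2+9+4+8+9+3+7+0+7+4+8+0+7+9+0+3+9+4+0+9 = 155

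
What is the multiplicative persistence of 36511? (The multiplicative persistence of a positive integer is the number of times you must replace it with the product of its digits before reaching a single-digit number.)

2

36511 → 90 → 0 (2 steps)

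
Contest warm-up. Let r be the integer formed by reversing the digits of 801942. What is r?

249108

Reversing 801942 gives 249108.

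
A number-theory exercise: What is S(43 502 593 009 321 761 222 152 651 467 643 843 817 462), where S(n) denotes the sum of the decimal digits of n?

4+3+5+0+2+5+9+3+0+0+9+3+2+1+7+6+1+2+2+2+1+5+2+6+5+1+4+6+7+6+4+3+8+4+3+8+1+7+4+6+2 = 159

159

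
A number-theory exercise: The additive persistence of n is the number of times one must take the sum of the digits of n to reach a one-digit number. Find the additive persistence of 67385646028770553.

67385646028770553 → 82 → 10 → 1 (3 steps)

3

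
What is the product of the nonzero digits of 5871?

5×8×7×1 = 280

280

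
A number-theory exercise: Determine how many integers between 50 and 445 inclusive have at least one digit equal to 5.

76

The integers in [50, 445] that have at least one digit equal to 5: 50, 51, 52, 53, 54, 55, …, 435, 445.
76 qualify.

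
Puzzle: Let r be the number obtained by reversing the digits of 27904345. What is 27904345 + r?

Reverse of 27904345 is 54340972.
27904345 + 54340972 = 82245317

82245317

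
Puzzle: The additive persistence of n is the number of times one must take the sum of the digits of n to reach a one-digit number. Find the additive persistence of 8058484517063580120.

8058484517063580120 → 75 → 12 → 3 (3 steps)

3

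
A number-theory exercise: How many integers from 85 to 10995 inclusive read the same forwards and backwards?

The integers in [85, 10995] that read the same forwards and backwards: 88, 99, 101, 111, 121, 131, …, 10801, 10901.
192 qualify.

192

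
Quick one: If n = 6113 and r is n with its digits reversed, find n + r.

9229

Reverse of 6113 is 3116.
6113 + 3116 = 9229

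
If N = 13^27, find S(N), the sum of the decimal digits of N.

13^27 = 1192533292512492016559195008117
Sum of its 31 digits: 118.

118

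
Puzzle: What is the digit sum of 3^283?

603

3^283 = 1060022504839090035772419052793733239801344339524625166157488821493658771187233801104929735574895792784855664465887301402999721572023227
Sum of its 136 digits: 603.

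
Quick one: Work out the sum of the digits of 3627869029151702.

68

3+6+2+7+8+6+9+0+2+9+1+5+1+7+0+2 = 68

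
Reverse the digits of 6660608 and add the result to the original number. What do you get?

Reverse of 6660608 is 8060666.
6660608 + 8060666 = 14721274

14721274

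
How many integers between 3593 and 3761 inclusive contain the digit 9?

The integers in [3593, 3761] that contain the digit 9: 3593, 3594, 3595, 3596, 3597, 3598, …, 3749, 3759.
32 qualify.

32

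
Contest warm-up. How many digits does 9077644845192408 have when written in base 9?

17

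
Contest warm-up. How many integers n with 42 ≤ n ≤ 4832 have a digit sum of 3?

16

The integers in [42, 4832] that have a digit sum of 3: 102, 111, 120, 201, 210, 300, …, 2100, 3000.
16 qualify.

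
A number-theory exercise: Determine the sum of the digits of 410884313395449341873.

92

4+1+0+8+8+4+3+1+3+3+9+5+4+4+9+3+4+1+8+7+3 = 92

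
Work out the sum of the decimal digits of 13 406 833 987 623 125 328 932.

1+3+4+0+6+8+3+3+9+8+7+6+2+3+1+2+5+3+2+8+9+3+2 = 98

98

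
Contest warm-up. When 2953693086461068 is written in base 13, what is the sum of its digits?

2953693086461068 in base 13 is 99A170A8290803.
Digit sum: 9+9+10+1+7+0+10+8+2+9+0+8+0+3 = 76.

76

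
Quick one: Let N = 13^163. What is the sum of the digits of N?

13^163 = 37390943672440437420112697874393830885497091104187893672143989133250959543170267176262630114275677574911201911643998669839847614106235610766057815223532354084366583128147564927390997
Sum of its 182 digits: 823.

823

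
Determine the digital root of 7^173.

The digital root of n equals n mod 9 (or 9 when 9 | n), so we need 7^173 mod 9.
7^173 ≡ 4 (mod 9), so the digital root is 4.

4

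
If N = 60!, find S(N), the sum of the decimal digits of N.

60! = 8320987112741390144276341183223364380754172606361245952449277696409600000000000000
Sum of its 82 digits: 288.

288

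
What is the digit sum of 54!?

54! = 230843697339241380472092742683027581083278564571807941132288000000000000
Sum of its 72 digits: 261.

261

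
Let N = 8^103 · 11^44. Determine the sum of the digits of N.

8^103 · 11^44 = 6911094113697830404493551486113975960596103458299375224893584688790353477756334367418528587216447024184952570719069895066986045923490004992
Sum of its 139 digits: 662.

662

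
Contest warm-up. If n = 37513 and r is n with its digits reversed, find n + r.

69086

Reverse of 37513 is 31573.
37513 + 31573 = 69086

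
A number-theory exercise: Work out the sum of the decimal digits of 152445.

21

1+5+2+4+4+5 = 21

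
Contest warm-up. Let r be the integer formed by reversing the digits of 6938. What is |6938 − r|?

Reverse of 6938 is 8396.
|6938 − 8396| = 1458

1458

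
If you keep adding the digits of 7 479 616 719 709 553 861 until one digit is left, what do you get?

2

7+4+7+9+6+1+6+7+1+9+7+0+9+5+5+3+8+6+1 = 101
1+0+1 = 2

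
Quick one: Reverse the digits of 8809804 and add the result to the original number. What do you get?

12898892

Reverse of 8809804 is 4089088.
8809804 + 4089088 = 12898892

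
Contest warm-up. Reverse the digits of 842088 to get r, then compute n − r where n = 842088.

Reverse of 842088 is 880248.
842088 − 880248 = -38160

-38160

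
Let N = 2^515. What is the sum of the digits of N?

2^515 = 107262463439540776796592199985646769019834926564739147021788491549774112240588375814414994385335227421520254865491888406830031062495572559571469192048672768
Sum of its 156 digits: 743.

743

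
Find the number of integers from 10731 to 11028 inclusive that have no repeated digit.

120

The integers in [10731, 11028] that have no repeated digit: 10732, 10734, 10735, 10736, 10738, 10739, …, 10986, 10987.
120 qualify.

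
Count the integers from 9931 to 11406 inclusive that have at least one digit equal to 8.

363

The integers in [9931, 11406] that have at least one digit equal to 8: 9938, 9948, 9958, 9968, 9978, 9980, …, 11389, 11398.
363 qualify.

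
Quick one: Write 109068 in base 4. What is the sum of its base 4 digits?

12

109068 in base 4 is 122220030.
Digit sum: 1+2+2+2+2+0+0+3+0 = 12.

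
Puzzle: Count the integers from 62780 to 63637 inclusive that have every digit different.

The integers in [62780, 63637] that have every digit different: 62780, 62781, 62783, 62784, 62785, 62789, …, 63597, 63598.
306 qualify.

306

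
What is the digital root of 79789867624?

7+9+7+8+9+8+6+7+6+2+4 = 73
7+3 = 10
1+0 = 1

1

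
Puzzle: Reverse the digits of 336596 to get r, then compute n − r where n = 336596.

-359037

Reverse of 336596 is 695633.
336596 − 695633 = -359037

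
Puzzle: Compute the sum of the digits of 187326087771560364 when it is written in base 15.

187326087771560364 in base 15 is 663BC167535D3C9.
Digit sum: 6+6+3+11+12+1+6+7+5+3+5+13+3+12+9 = 102.

102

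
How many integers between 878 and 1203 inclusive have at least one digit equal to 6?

59

The integers in [878, 1203] that have at least one digit equal to 6: 886, 896, 906, 916, 926, 936, …, 1186, 1196.
59 qualify.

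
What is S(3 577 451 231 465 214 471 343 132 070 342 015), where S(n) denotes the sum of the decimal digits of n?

110

3+5+7+7+4+5+1+2+3+1+4+6+5+2+1+4+4+7+1+3+4+3+1+3+2+0+7+0+3+4+2+0+1+5 = 110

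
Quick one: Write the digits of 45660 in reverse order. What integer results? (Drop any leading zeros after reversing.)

6654

Reversing 45660 gives 6654.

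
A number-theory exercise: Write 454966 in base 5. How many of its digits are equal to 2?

1

454966 in base 5 is 104024331.
The digit 2 appears 1 time.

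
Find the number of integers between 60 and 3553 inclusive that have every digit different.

The integers in [60, 3553] that have every digit different: 60, 61, 62, 63, 64, 65, …, 3548, 3549.
1944 qualify.

1944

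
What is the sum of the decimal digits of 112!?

112! = 197450685722107402353682037275992488341277868034975337796656295094902858969771811440894224355027779366597957338237853638272334919686385621811850780464277094400000000000000000000000000
Sum of its 183 digits: 765.

765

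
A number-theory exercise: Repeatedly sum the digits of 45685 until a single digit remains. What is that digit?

1

4+5+6+8+5 = 28
2+8 = 10
1+0 = 1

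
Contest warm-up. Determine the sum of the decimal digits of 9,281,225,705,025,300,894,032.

77

9+2+8+1+2+2+5+7+0+5+0+2+5+3+0+0+8+9+4+0+3+2 = 77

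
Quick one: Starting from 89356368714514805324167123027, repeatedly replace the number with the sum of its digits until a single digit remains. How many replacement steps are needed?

2

89356368714514805324167123027 → 121 → 4 (2 steps)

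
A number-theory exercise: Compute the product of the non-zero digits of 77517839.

370440

7×7×5×1×7×8×3×9 = 370440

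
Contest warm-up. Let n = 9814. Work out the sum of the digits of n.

22

9+8+1+4 = 22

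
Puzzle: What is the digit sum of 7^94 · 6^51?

7^94 · 6^51 = 133330507108225515732121397202751914389047907344196100682403674172890478602406019031195372562793347145330468980307001344
Sum of its 120 digits: 459.

459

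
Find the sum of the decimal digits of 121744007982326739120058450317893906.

146

1+2+1+7+4+4+0+0+7+9+8+2+3+2+6+7+3+9+1+2+0+0+5+8+4+5+0+3+1+7+8+9+3+9+0+6 = 146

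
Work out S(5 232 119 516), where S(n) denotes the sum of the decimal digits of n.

35

5+2+3+2+1+1+9+5+1+6 = 35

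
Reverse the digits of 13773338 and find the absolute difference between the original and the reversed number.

69564393

Reverse of 13773338 is 83337731.
|13773338 − 83337731| = 69564393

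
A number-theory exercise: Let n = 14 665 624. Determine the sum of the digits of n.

1+4+6+6+5+6+2+4 = 34

34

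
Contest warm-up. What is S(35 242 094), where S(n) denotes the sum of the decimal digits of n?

3+5+2+4+2+0+9+4 = 29

29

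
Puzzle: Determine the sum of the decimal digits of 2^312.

433

2^312 = 8343699359066055009355553539724812947666814540455674882605631280555545803830627148527195652096
Sum of its 94 digits: 433.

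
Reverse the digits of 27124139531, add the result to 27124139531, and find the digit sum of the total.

40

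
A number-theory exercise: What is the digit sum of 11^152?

697

11^152 = 195743858128918985090240401157266417314360089201565265491344331457116693451797703551553663133801596398373839614549407432263179245820869121785852472906863449121
Sum of its 159 digits: 697.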